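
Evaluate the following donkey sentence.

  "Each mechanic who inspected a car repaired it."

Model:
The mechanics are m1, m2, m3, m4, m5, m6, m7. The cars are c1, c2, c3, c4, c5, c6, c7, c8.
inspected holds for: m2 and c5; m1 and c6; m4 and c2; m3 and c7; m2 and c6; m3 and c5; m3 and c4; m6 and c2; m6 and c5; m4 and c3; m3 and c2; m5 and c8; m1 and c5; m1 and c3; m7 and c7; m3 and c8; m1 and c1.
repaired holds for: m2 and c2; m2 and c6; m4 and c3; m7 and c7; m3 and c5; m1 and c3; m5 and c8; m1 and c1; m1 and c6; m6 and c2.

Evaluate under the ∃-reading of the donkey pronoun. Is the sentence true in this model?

True

"it" takes "a car" as antecedent — a donkey pronoun bound across the clause boundary.
Weak reading: every mechanic m with some inspected-car has at least one inspected-car c such that repaired(m,c).
Per mechanic: m1:✓  m2:✓  m3:✓  m4:✓  m5:✓  m6:✓  m7:✓
Every mechanic in the restrictor has a witness.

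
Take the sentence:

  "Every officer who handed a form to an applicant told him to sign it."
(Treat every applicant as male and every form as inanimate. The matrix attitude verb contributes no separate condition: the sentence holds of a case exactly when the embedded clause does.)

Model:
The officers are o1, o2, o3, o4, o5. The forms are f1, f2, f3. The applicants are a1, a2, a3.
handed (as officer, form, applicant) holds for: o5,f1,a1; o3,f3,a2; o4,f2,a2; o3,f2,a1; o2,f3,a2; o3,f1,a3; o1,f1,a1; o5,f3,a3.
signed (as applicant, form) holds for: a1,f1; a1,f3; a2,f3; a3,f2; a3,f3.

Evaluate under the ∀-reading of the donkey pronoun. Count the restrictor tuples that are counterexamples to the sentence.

3

"him" takes "an applicant" as antecedent and "it" takes "a form"; both are donkey pronouns co-varying with the restrictor.
Strong reading: for every (o,f,a) with handed(o,f,a), signed(a,f).
Restrictor triples: (o1,f1,a1)→signed(a1,f1) ✓  (o2,f3,a2)→signed(a2,f3) ✓  (o3,f1,a3)→signed(a3,f1) ✗  (o3,f2,a1)→signed(a1,f2) ✗  (o3,f3,a2)→signed(a2,f3) ✓  (o4,f2,a2)→signed(a2,f2) ✗  (o5,f1,a1)→signed(a1,f1) ✓  (o5,f3,a3)→signed(a3,f3) ✓
Counterexamples (restrictor triples failing the scope): 3.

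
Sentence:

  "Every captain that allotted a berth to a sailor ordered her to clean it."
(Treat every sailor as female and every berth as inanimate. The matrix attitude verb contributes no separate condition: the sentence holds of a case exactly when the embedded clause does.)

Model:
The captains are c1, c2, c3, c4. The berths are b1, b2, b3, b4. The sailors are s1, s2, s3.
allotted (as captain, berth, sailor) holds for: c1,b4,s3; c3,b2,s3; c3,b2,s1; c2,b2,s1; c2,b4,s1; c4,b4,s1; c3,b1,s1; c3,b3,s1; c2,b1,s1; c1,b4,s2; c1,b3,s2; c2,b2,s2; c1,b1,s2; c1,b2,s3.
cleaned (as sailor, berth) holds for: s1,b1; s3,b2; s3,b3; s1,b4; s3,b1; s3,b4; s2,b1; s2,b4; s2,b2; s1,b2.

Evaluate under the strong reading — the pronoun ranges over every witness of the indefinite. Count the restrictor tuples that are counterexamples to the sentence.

2

"her" takes "a sailor" as antecedent and "it" takes "a berth"; both are donkey pronouns co-varying with the restrictor.
Strong reading: for every (c,b,s) with allotted(c,b,s), cleaned(s,b).
Restrictor triples: (c1,b1,s2)→cleaned(s2,b1) ✓  (c1,b2,s3)→cleaned(s3,b2) ✓  (c1,b3,s2)→cleaned(s2,b3) ✗  (c1,b4,s2)→cleaned(s2,b4) ✓  (c1,b4,s3)→cleaned(s3,b4) ✓  (c2,b1,s1)→cleaned(s1,b1) ✓  (c2,b2,s1)→cleaned(s1,b2) ✓  (c2,b2,s2)→cleaned(s2,b2) ✓  (c2,b4,s1)→cleaned(s1,b4) ✓  (c3,b1,s1)→cleaned(s1,b1) ✓  (c3,b2,s1)→cleaned(s1,b2) ✓  (c3,b2,s3)→cleaned(s3,b2) ✓  (c3,b3,s1)→cleaned(s1,b3) ✗  (c4,b4,s1)→cleaned(s1,b4) ✓
Counterexamples (restrictor triples failing the scope): 2.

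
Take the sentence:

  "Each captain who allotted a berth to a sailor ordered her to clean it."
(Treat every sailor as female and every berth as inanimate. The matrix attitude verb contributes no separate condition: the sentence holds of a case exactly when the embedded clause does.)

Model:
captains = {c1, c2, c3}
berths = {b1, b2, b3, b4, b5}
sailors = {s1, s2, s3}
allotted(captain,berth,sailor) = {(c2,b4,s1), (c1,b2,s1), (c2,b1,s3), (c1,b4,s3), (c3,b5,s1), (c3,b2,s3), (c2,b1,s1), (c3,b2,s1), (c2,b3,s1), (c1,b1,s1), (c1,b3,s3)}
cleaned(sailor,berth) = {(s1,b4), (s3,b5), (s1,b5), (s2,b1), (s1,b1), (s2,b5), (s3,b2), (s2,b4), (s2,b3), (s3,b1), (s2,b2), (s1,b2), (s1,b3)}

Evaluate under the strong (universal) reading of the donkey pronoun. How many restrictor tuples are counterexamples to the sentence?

2

"her" takes "a sailor" as antecedent and "it" takes "a berth"; both are donkey pronouns co-varying with the restrictor.
Strong reading: for every (c,b,s) with allotted(c,b,s), cleaned(s,b).
Restrictor triples: (c1,b1,s1)→cleaned(s1,b1) ✓  (c1,b2,s1)→cleaned(s1,b2) ✓  (c1,b3,s3)→cleaned(s3,b3) ✗  (c1,b4,s3)→cleaned(s3,b4) ✗  (c2,b1,s1)→cleaned(s1,b1) ✓  (c2,b1,s3)→cleaned(s3,b1) ✓  (c2,b3,s1)→cleaned(s1,b3) ✓  (c2,b4,s1)→cleaned(s1,b4) ✓  (c3,b2,s1)→cleaned(s1,b2) ✓  (c3,b2,s3)→cleaned(s3,b2) ✓  (c3,b5,s1)→cleaned(s1,b5) ✓
Counterexamples (restrictor triples failing the scope): 2.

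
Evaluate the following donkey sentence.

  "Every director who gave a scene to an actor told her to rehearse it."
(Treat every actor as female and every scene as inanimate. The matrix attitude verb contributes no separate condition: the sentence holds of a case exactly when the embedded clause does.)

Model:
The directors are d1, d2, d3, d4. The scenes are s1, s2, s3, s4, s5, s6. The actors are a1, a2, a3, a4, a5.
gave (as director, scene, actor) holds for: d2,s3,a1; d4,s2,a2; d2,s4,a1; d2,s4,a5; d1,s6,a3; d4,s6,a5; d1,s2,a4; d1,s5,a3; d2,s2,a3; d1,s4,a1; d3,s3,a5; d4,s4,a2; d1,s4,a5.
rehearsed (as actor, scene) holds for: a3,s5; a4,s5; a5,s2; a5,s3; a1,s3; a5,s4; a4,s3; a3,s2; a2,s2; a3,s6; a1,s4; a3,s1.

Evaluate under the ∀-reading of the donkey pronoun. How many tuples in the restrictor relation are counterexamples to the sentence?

"her" takes "an actor" as antecedent and "it" takes "a scene"; both are donkey pronouns co-varying with the restrictor.
Strong reading: for every (d,s,a) with gave(d,s,a), rehearsed(a,s).
Restrictor triples: (d1,s2,a4)→rehearsed(a4,s2) ✗  (d1,s4,a1)→rehearsed(a1,s4) ✓  (d1,s4,a5)→rehearsed(a5,s4) ✓  (d1,s5,a3)→rehearsed(a3,s5) ✓  (d1,s6,a3)→rehearsed(a3,s6) ✓  (d2,s2,a3)→rehearsed(a3,s2) ✓  (d2,s3,a1)→rehearsed(a1,s3) ✓  (d2,s4,a1)→rehearsed(a1,s4) ✓  (d2,s4,a5)→rehearsed(a5,s4) ✓  (d3,s3,a5)→rehearsed(a5,s3) ✓  (d4,s2,a2)→rehearsed(a2,s2) ✓  (d4,s4,a2)→rehearsed(a2,s4) ✗  (d4,s6,a5)→rehearsed(a5,s6) ✗
Counterexamples (restrictor triples failing the scope): 3.

3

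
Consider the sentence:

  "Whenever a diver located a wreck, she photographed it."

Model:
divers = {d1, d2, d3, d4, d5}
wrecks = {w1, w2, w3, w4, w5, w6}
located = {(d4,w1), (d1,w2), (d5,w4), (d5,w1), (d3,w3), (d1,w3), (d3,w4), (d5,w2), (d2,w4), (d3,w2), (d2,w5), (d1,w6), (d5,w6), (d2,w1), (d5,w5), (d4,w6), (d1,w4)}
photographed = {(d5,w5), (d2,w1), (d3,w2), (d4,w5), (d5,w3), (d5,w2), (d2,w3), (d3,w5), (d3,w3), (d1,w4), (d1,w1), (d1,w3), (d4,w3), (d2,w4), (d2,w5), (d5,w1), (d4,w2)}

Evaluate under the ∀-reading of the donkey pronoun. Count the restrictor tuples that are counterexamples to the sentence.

"it" takes "a wreck" as antecedent — a donkey pronoun bound across the clause boundary.
Strong reading: for every (d,w) with located(d,w), photographed(d,w).
Restrictor pairs: (d1,w2) ✗  (d1,w3) ✓  (d1,w4) ✓  (d1,w6) ✗  (d2,w1) ✓  (d2,w4) ✓  (d2,w5) ✓  (d3,w2) ✓  (d3,w3) ✓  (d3,w4) ✗  (d4,w1) ✗  (d4,w6) ✗  (d5,w1) ✓  (d5,w2) ✓  (d5,w4) ✗  (d5,w5) ✓  (d5,w6) ✗
Counterexamples (restrictor pairs failing the scope): 7.

7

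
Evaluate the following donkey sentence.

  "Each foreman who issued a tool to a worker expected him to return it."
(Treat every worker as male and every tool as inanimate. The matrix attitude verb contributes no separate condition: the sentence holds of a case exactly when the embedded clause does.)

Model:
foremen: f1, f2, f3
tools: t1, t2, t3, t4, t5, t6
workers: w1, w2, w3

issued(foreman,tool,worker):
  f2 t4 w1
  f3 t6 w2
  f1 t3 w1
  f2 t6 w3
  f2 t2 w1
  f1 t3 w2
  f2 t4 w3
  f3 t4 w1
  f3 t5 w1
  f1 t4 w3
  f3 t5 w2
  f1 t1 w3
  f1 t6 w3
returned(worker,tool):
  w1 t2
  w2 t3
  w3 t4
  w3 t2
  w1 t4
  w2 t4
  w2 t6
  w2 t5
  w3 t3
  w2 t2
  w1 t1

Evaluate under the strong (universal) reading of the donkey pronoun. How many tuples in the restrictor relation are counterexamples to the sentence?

"him" takes "a worker" as antecedent and "it" takes "a tool"; both are donkey pronouns co-varying with the restrictor.
Strong reading: for every (f,t,w) with issued(f,t,w), returned(w,t).
Restrictor triples: (f1,t1,w3)→returned(w3,t1) ✗  (f1,t3,w1)→returned(w1,t3) ✗  (f1,t3,w2)→returned(w2,t3) ✓  (f1,t4,w3)→returned(w3,t4) ✓  (f1,t6,w3)→returned(w3,t6) ✗  (f2,t2,w1)→returned(w1,t2) ✓  (f2,t4,w1)→returned(w1,t4) ✓  (f2,t4,w3)→returned(w3,t4) ✓  (f2,t6,w3)→returned(w3,t6) ✗  (f3,t4,w1)→returned(w1,t4) ✓  (f3,t5,w1)→returned(w1,t5) ✗  (f3,t5,w2)→returned(w2,t5) ✓  (f3,t6,w2)→returned(w2,t6) ✓
Counterexamples (restrictor triples failing the scope): 5.

5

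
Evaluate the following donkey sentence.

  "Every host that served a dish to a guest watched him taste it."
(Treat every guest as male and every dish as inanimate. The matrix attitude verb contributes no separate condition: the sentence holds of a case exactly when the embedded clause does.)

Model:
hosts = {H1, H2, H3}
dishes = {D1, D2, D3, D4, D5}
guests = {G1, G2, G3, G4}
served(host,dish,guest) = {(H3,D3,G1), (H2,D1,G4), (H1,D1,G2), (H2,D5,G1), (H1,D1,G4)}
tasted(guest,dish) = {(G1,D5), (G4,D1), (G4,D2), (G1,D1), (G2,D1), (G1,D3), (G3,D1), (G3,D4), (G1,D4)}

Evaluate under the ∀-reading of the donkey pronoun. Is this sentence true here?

True

"him" takes "a guest" as antecedent and "it" takes "a dish"; both are donkey pronouns co-varying with the restrictor.
Strong reading: for every (h,d,g) with served(h,d,g), tasted(g,d).
Restrictor triples: (H1,D1,G2)→tasted(G2,D1) ✓  (H1,D1,G4)→tasted(G4,D1) ✓  (H2,D1,G4)→tasted(G4,D1) ✓  (H2,D5,G1)→tasted(G1,D5) ✓  (H3,D3,G1)→tasted(G1,D3) ✓
Every restrictor triple satisfies the scope.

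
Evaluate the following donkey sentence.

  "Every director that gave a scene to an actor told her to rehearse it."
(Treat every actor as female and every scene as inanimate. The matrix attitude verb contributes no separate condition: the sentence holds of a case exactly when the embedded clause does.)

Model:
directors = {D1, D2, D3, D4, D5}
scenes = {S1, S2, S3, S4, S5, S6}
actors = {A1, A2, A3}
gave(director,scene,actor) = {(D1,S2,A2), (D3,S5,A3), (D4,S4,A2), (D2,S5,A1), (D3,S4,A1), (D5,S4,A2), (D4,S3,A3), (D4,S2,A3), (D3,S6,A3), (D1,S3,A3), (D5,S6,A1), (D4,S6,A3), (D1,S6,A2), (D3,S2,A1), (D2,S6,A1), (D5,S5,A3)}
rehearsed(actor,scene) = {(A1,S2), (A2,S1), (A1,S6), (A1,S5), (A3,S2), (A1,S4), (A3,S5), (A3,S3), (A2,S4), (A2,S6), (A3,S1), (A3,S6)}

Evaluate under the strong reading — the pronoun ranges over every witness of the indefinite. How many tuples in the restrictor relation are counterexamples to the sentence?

1

"her" takes "an actor" as antecedent and "it" takes "a scene"; both are donkey pronouns co-varying with the restrictor.
Strong reading: for every (d,s,a) with gave(d,s,a), rehearsed(a,s).
Restrictor triples: (D1,S2,A2)→rehearsed(A2,S2) ✗  (D1,S3,A3)→rehearsed(A3,S3) ✓  (D1,S6,A2)→rehearsed(A2,S6) ✓  (D2,S5,A1)→rehearsed(A1,S5) ✓  (D2,S6,A1)→rehearsed(A1,S6) ✓  (D3,S2,A1)→rehearsed(A1,S2) ✓  (D3,S4,A1)→rehearsed(A1,S4) ✓  (D3,S5,A3)→rehearsed(A3,S5) ✓  (D3,S6,A3)→rehearsed(A3,S6) ✓  (D4,S2,A3)→rehearsed(A3,S2) ✓  (D4,S3,A3)→rehearsed(A3,S3) ✓  (D4,S4,A2)→rehearsed(A2,S4) ✓  (D4,S6,A3)→rehearsed(A3,S6) ✓  (D5,S4,A2)→rehearsed(A2,S4) ✓  (D5,S5,A3)→rehearsed(A3,S5) ✓  (D5,S6,A1)→rehearsed(A1,S6) ✓
Counterexamples (restrictor triples failing the scope): 1.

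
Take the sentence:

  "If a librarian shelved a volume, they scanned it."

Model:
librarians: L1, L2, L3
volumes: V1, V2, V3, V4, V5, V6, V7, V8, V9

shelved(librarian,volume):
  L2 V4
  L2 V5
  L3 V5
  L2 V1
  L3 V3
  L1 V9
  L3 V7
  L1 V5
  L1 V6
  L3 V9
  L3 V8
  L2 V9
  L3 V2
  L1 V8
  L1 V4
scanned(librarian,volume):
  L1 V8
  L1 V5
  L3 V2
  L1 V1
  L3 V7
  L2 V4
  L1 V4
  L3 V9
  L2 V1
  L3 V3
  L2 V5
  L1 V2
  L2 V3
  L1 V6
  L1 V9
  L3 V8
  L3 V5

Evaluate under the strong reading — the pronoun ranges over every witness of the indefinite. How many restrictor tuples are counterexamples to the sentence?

1

"it" takes "a volume" as antecedent — a donkey pronoun bound across the clause boundary.
Strong reading: for every (l,v) with shelved(l,v), scanned(l,v).
Restrictor pairs: (L1,V4) ✓  (L1,V5) ✓  (L1,V6) ✓  (L1,V8) ✓  (L1,V9) ✓  (L2,V1) ✓  (L2,V4) ✓  (L2,V5) ✓  (L2,V9) ✗  (L3,V2) ✓  (L3,V3) ✓  (L3,V5) ✓  (L3,V7) ✓  (L3,V8) ✓  (L3,V9) ✓
Counterexamples (restrictor pairs failing the scope): 1.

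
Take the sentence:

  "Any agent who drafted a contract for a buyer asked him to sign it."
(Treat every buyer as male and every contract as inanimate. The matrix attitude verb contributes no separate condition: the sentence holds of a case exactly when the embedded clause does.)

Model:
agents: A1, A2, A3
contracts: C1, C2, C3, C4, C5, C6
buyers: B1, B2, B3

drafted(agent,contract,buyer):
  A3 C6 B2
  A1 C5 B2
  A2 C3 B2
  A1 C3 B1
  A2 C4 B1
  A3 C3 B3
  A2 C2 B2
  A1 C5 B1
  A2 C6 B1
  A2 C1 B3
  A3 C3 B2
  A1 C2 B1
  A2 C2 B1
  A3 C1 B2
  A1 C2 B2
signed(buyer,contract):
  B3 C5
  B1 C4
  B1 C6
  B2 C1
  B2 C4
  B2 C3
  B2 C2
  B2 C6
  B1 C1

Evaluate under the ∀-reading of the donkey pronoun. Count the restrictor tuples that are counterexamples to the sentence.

7

"him" takes "a buyer" as antecedent and "it" takes "a contract"; both are donkey pronouns co-varying with the restrictor.
Strong reading: for every (a,c,b) with drafted(a,c,b), signed(b,c).
Restrictor triples: (A1,C2,B1)→signed(B1,C2) ✗  (A1,C2,B2)→signed(B2,C2) ✓  (A1,C3,B1)→signed(B1,C3) ✗  (A1,C5,B1)→signed(B1,C5) ✗  (A1,C5,B2)→signed(B2,C5) ✗  (A2,C1,B3)→signed(B3,C1) ✗  (A2,C2,B1)→signed(B1,C2) ✗  (A2,C2,B2)→signed(B2,C2) ✓  (A2,C3,B2)→signed(B2,C3) ✓  (A2,C4,B1)→signed(B1,C4) ✓  (A2,C6,B1)→signed(B1,C6) ✓  (A3,C1,B2)→signed(B2,C1) ✓  (A3,C3,B2)→signed(B2,C3) ✓  (A3,C3,B3)→signed(B3,C3) ✗  (A3,C6,B2)→signed(B2,C6) ✓
Counterexamples (restrictor triples failing the scope): 7.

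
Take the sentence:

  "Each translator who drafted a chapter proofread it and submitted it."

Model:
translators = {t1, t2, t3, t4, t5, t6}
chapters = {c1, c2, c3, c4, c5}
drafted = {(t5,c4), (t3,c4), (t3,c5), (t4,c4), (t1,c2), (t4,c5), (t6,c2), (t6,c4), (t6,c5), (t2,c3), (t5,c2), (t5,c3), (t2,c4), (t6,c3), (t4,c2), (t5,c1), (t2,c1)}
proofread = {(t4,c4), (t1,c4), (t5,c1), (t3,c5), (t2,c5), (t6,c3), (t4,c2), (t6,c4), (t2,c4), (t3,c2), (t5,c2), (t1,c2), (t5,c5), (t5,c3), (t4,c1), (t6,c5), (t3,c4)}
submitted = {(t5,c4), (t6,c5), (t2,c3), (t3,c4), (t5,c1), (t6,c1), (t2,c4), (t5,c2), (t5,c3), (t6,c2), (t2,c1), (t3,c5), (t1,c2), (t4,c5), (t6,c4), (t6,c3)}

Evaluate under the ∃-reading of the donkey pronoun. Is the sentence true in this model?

False

"it" takes "a chapter" as antecedent — a donkey pronoun bound across the clause boundary.
Weak reading: every translator t with some drafted-chapter has at least one drafted-chapter c such that proofread(t,c) ∧ submitted(t,c).
Per translator: t1:✓  t2:✓  t3:✓  t4:✗  t5:✓  t6:✓
t4 has no witness among its drafted-chapters.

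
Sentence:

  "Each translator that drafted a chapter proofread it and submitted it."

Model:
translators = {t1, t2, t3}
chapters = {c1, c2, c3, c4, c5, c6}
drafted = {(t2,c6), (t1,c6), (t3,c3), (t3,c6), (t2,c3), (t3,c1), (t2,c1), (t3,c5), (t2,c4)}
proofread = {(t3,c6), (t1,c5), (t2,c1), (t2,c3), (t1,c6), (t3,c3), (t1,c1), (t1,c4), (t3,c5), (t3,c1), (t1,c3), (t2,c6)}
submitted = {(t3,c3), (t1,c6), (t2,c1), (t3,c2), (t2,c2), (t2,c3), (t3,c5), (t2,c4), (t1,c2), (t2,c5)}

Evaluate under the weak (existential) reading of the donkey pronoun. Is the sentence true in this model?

True

"it" takes "a chapter" as antecedent — a donkey pronoun bound across the clause boundary.
Weak reading: every translator t with some drafted-chapter has at least one drafted-chapter c such that proofread(t,c) ∧ submitted(t,c).
Per translator: t1:✓  t2:✓  t3:✓
Every translator in the restrictor has a witness.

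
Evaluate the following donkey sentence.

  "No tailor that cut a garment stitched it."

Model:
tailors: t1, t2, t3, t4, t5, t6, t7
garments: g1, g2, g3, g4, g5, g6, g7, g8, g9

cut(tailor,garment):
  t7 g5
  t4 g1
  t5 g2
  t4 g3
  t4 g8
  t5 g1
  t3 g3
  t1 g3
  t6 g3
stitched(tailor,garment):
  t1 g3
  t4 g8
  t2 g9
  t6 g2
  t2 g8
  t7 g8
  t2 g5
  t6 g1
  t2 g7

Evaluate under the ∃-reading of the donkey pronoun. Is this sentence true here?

"it" takes "a garment" as antecedent — a donkey pronoun bound across the clause boundary.
Truth condition: for no (t,g) with cut(t,g) does stitched(t,g) hold.
Restrictor pairs — does the scope hold? (t1,g3):holds  (t3,g3):fails  (t4,g1):fails  (t4,g3):fails  (t4,g8):holds  (t5,g1):fails  (t5,g2):fails  (t6,g3):fails  (t7,g5):fails
Scope holds for 2 pair(s), so the sentence is false.

False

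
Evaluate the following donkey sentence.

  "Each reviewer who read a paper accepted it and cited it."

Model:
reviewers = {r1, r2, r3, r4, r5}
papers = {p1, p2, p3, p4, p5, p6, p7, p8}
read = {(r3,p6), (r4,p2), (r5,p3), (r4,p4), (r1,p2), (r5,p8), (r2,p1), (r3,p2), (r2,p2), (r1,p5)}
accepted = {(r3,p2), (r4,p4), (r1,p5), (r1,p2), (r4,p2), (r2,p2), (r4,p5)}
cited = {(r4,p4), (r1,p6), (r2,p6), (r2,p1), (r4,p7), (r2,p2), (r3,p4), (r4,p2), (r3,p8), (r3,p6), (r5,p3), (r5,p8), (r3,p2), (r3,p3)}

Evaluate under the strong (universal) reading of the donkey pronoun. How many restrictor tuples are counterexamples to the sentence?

"it" takes "a paper" as antecedent — a donkey pronoun bound across the clause boundary.
Strong reading: for every (r,p) with read(r,p), accepted(r,p) ∧ cited(r,p).
Restrictor pairs: (r1,p2) ✗  (r1,p5) ✗  (r2,p1) ✗  (r2,p2) ✓  (r3,p2) ✓  (r3,p6) ✗  (r4,p2) ✓  (r4,p4) ✓  (r5,p3) ✗  (r5,p8) ✗
Counterexamples (restrictor pairs failing the scope): 6.

6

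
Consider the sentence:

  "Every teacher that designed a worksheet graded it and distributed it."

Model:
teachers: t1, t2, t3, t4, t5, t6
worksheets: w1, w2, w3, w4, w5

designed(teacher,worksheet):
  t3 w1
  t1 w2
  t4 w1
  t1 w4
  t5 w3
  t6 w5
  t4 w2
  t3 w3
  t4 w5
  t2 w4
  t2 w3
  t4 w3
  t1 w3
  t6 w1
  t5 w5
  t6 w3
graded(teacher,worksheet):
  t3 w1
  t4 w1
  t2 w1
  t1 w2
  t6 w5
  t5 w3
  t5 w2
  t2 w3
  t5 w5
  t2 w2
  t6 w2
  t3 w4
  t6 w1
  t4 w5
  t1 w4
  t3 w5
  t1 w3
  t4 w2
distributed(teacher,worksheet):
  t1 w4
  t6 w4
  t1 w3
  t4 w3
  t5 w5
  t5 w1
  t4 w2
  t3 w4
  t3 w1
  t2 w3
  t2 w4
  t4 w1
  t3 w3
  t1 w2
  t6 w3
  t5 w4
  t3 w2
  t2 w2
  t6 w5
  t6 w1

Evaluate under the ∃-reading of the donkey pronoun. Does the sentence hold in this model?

"it" takes "a worksheet" as antecedent — a donkey pronoun bound across the clause boundary.
Weak reading: every teacher t with some designed-worksheet has at least one designed-worksheet w such that graded(t,w) ∧ distributed(t,w).
Per teacher: t1:✓  t2:✓  t3:✓  t4:✓  t5:✓  t6:✓
Every teacher in the restrictor has a witness.

True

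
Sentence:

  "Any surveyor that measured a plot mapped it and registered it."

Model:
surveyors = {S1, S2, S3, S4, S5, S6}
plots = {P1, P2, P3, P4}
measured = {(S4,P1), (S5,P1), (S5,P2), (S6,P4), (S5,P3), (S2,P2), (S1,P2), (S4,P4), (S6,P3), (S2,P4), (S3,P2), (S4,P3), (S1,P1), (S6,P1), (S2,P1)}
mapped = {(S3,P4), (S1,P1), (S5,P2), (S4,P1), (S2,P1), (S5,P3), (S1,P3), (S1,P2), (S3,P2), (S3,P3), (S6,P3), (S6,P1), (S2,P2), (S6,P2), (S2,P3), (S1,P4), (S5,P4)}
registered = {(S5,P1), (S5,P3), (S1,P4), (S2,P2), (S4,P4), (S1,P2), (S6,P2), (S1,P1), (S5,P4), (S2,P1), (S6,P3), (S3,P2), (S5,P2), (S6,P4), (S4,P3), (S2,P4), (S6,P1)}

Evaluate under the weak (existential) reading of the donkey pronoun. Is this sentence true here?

False

"it" takes "a plot" as antecedent — a donkey pronoun bound across the clause boundary.
Weak reading: every surveyor s with some measured-plot has at least one measured-plot p such that mapped(s,p) ∧ registered(s,p).
Per surveyor: S1:✓  S2:✓  S3:✓  S4:✗  S5:✓  S6:✓
S4 has no witness among its measured-plots.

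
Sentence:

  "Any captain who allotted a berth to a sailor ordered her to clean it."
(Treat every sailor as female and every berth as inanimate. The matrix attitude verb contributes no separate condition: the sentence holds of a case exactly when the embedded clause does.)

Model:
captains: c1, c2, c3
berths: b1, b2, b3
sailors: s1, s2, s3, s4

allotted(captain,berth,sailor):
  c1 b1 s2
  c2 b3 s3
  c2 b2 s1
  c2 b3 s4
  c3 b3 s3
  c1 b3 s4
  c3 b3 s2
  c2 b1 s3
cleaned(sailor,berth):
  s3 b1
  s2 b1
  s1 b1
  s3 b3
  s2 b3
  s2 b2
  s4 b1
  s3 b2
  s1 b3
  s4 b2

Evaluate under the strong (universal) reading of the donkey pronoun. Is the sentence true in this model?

"her" takes "a sailor" as antecedent and "it" takes "a berth"; both are donkey pronouns co-varying with the restrictor.
Strong reading: for every (c,b,s) with allotted(c,b,s), cleaned(s,b).
Restrictor triples: (c1,b1,s2)→cleaned(s2,b1) ✓  (c1,b3,s4)→cleaned(s4,b3) ✗  (c2,b1,s3)→cleaned(s3,b1) ✓  (c2,b2,s1)→cleaned(s1,b2) ✗  (c2,b3,s3)→cleaned(s3,b3) ✓  (c2,b3,s4)→cleaned(s4,b3) ✗  (c3,b3,s2)→cleaned(s2,b3) ✓  (c3,b3,s3)→cleaned(s3,b3) ✓
Counterexample: (c1,b3,s4) — cleaned(s4,b3) does not hold.

False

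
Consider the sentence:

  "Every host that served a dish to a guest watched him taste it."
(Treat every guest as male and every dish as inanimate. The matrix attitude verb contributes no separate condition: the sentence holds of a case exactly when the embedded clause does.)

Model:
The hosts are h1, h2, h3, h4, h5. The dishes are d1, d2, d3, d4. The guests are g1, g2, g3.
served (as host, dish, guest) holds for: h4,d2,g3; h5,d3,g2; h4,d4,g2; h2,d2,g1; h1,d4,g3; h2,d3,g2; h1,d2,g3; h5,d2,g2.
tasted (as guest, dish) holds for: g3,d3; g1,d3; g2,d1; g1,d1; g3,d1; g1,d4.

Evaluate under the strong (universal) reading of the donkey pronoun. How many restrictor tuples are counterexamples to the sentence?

8

"him" takes "a guest" as antecedent and "it" takes "a dish"; both are donkey pronouns co-varying with the restrictor.
Strong reading: for every (h,d,g) with served(h,d,g), tasted(g,d).
Restrictor triples: (h1,d2,g3)→tasted(g3,d2) ✗  (h1,d4,g3)→tasted(g3,d4) ✗  (h2,d2,g1)→tasted(g1,d2) ✗  (h2,d3,g2)→tasted(g2,d3) ✗  (h4,d2,g3)→tasted(g3,d2) ✗  (h4,d4,g2)→tasted(g2,d4) ✗  (h5,d2,g2)→tasted(g2,d2) ✗  (h5,d3,g2)→tasted(g2,d3) ✗
Counterexamples (restrictor triples failing the scope): 8.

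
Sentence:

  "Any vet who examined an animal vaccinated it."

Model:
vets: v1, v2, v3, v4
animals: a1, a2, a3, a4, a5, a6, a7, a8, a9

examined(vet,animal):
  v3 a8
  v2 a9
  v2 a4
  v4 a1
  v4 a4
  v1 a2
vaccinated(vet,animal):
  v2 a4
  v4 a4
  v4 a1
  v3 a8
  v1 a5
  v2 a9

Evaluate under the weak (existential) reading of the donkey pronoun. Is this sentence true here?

"it" takes "an animal" as antecedent — a donkey pronoun bound across the clause boundary.
Weak reading: every vet v with some examined-animal has at least one examined-animal a such that vaccinated(v,a).
Per vet: v1:✗  v2:✓  v3:✓  v4:✓
v1 has no witness among its examined-animals.

False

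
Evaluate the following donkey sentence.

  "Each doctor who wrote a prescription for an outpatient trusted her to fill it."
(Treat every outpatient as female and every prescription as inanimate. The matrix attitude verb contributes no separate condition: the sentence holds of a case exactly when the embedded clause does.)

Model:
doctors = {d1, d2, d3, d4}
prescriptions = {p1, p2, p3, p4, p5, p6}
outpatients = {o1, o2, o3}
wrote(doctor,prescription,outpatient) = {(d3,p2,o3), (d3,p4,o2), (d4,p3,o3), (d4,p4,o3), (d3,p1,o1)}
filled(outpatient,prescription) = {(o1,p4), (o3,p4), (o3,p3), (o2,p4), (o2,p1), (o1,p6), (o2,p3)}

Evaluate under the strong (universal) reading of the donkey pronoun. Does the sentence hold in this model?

False

"her" takes "an outpatient" as antecedent and "it" takes "a prescription"; both are donkey pronouns co-varying with the restrictor.
Strong reading: for every (d,p,o) with wrote(d,p,o), filled(o,p).
Restrictor triples: (d3,p1,o1)→filled(o1,p1) ✗  (d3,p2,o3)→filled(o3,p2) ✗  (d3,p4,o2)→filled(o2,p4) ✓  (d4,p3,o3)→filled(o3,p3) ✓  (d4,p4,o3)→filled(o3,p4) ✓
Counterexample: (d3,p1,o1) — filled(o1,p1) does not hold.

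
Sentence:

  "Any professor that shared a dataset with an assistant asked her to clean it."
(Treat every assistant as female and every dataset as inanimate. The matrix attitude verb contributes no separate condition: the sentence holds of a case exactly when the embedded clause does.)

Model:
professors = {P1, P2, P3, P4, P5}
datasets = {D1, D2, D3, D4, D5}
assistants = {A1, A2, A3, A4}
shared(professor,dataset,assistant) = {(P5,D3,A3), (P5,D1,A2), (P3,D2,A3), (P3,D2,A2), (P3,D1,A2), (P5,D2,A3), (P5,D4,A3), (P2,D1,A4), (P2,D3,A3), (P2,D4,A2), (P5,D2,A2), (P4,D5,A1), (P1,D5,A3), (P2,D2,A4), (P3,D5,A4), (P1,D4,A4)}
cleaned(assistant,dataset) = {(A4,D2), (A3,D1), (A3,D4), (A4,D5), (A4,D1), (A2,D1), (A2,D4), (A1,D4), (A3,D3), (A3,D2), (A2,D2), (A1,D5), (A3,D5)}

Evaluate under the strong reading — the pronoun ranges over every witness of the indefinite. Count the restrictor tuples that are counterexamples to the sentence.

"her" takes "an assistant" as antecedent and "it" takes "a dataset"; both are donkey pronouns co-varying with the restrictor.
Strong reading: for every (p,d,a) with shared(p,d,a), cleaned(a,d).
Restrictor triples: (P1,D4,A4)→cleaned(A4,D4) ✗  (P1,D5,A3)→cleaned(A3,D5) ✓  (P2,D1,A4)→cleaned(A4,D1) ✓  (P2,D2,A4)→cleaned(A4,D2) ✓  (P2,D3,A3)→cleaned(A3,D3) ✓  (P2,D4,A2)→cleaned(A2,D4) ✓  (P3,D1,A2)→cleaned(A2,D1) ✓  (P3,D2,A2)→cleaned(A2,D2) ✓  (P3,D2,A3)→cleaned(A3,D2) ✓  (P3,D5,A4)→cleaned(A4,D5) ✓  (P4,D5,A1)→cleaned(A1,D5) ✓  (P5,D1,A2)→cleaned(A2,D1) ✓  (P5,D2,A2)→cleaned(A2,D2) ✓  (P5,D2,A3)→cleaned(A3,D2) ✓  (P5,D3,A3)→cleaned(A3,D3) ✓  (P5,D4,A3)→cleaned(A3,D4) ✓
Counterexamples (restrictor triples failing the scope): 1.

1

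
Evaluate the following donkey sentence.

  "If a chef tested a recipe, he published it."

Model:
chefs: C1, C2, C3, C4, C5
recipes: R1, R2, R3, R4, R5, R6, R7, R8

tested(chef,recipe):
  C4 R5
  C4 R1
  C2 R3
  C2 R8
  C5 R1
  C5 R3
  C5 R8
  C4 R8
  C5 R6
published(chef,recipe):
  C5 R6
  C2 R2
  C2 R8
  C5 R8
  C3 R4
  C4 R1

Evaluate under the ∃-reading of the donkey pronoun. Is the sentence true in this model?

True

"it" takes "a recipe" as antecedent — a donkey pronoun bound across the clause boundary.
Weak reading: every chef c with some tested-recipe has at least one tested-recipe r such that published(c,r).
Per chef: C2:✓  C4:✓  C5:✓
Every chef in the restrictor has a witness.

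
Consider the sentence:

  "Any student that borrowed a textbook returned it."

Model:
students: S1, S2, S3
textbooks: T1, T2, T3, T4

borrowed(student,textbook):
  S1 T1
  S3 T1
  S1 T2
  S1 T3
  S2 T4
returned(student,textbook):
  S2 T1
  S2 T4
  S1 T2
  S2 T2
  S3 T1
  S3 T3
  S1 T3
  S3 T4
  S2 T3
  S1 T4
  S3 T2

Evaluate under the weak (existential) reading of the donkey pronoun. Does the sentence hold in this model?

"it" takes "a textbook" as antecedent — a donkey pronoun bound across the clause boundary.
Weak reading: every student s with some borrowed-textbook has at least one borrowed-textbook t such that returned(s,t).
Per student: S1:✓  S2:✓  S3:✓
Every student in the restrictor has a witness.

True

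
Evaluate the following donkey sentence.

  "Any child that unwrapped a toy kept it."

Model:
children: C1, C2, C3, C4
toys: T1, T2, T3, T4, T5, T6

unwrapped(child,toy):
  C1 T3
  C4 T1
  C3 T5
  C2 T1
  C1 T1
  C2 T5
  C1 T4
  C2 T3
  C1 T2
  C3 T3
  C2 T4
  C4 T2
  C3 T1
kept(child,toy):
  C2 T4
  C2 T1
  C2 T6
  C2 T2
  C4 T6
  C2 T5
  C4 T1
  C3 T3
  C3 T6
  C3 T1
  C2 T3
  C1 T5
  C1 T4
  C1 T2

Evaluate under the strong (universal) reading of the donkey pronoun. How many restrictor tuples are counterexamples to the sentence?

4

"it" takes "a toy" as antecedent — a donkey pronoun bound across the clause boundary.
Strong reading: for every (c,t) with unwrapped(c,t), kept(c,t).
Restrictor pairs: (C1,T1) ✗  (C1,T2) ✓  (C1,T3) ✗  (C1,T4) ✓  (C2,T1) ✓  (C2,T3) ✓  (C2,T4) ✓  (C2,T5) ✓  (C3,T1) ✓  (C3,T3) ✓  (C3,T5) ✗  (C4,T1) ✓  (C4,T2) ✗
Counterexamples (restrictor pairs failing the scope): 4.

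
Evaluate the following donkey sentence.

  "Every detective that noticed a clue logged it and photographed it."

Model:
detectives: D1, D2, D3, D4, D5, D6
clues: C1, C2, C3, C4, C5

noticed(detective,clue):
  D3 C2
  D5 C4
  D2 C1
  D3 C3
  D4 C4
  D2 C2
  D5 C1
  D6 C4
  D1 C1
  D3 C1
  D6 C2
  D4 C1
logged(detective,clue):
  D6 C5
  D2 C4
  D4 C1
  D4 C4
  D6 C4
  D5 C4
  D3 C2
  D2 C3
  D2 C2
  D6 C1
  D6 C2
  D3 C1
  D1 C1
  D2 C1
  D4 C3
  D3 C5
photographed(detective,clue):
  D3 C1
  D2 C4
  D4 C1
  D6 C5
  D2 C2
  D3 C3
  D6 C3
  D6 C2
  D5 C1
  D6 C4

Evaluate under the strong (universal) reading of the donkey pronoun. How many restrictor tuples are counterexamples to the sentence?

7

"it" takes "a clue" as antecedent — a donkey pronoun bound across the clause boundary.
Strong reading: for every (d,c) with noticed(d,c), logged(d,c) ∧ photographed(d,c).
Restrictor pairs: (D1,C1) ✗  (D2,C1) ✗  (D2,C2) ✓  (D3,C1) ✓  (D3,C2) ✗  (D3,C3) ✗  (D4,C1) ✓  (D4,C4) ✗  (D5,C1) ✗  (D5,C4) ✗  (D6,C2) ✓  (D6,C4) ✓
Counterexamples (restrictor pairs failing the scope): 7.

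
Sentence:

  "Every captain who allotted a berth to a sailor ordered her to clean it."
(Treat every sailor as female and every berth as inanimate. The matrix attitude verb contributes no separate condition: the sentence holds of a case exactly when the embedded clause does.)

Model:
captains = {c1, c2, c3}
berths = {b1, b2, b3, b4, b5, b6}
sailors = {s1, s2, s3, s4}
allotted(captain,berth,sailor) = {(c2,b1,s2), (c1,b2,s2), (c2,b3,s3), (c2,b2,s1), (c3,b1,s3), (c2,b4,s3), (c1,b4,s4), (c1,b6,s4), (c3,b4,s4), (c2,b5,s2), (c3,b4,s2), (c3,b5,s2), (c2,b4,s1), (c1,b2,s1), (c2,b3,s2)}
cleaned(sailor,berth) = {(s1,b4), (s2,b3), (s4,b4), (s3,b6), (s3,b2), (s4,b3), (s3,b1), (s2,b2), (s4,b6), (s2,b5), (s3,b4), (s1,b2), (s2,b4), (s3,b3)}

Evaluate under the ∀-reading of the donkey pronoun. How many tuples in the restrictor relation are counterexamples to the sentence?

1

"her" takes "a sailor" as antecedent and "it" takes "a berth"; both are donkey pronouns co-varying with the restrictor.
Strong reading: for every (c,b,s) with allotted(c,b,s), cleaned(s,b).
Restrictor triples: (c1,b2,s1)→cleaned(s1,b2) ✓  (c1,b2,s2)→cleaned(s2,b2) ✓  (c1,b4,s4)→cleaned(s4,b4) ✓  (c1,b6,s4)→cleaned(s4,b6) ✓  (c2,b1,s2)→cleaned(s2,b1) ✗  (c2,b2,s1)→cleaned(s1,b2) ✓  (c2,b3,s2)→cleaned(s2,b3) ✓  (c2,b3,s3)→cleaned(s3,b3) ✓  (c2,b4,s1)→cleaned(s1,b4) ✓  (c2,b4,s3)→cleaned(s3,b4) ✓  (c2,b5,s2)→cleaned(s2,b5) ✓  (c3,b1,s3)→cleaned(s3,b1) ✓  (c3,b4,s2)→cleaned(s2,b4) ✓  (c3,b4,s4)→cleaned(s4,b4) ✓  (c3,b5,s2)→cleaned(s2,b5) ✓
Counterexamples (restrictor triples failing the scope): 1.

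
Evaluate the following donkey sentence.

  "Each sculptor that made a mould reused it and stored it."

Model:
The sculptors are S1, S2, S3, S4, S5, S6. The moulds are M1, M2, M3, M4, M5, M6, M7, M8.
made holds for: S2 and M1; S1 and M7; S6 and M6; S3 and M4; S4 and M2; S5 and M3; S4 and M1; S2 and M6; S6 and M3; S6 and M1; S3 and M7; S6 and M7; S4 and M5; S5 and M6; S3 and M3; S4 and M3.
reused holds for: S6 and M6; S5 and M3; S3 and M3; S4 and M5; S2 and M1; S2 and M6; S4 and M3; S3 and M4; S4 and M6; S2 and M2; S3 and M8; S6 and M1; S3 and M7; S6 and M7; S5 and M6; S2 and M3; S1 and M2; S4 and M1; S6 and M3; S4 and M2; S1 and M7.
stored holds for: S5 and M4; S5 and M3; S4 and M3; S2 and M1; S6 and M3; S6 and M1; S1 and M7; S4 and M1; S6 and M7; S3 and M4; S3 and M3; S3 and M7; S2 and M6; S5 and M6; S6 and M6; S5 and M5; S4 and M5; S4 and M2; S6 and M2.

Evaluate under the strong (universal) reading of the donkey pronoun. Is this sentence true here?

True

"it" takes "a mould" as antecedent — a donkey pronoun bound across the clause boundary.
Strong reading: for every (s,m) with made(s,m), reused(s,m) ∧ stored(s,m).
Restrictor pairs: (S1,M7) ✓  (S2,M1) ✓  (S2,M6) ✓  (S3,M3) ✓  (S3,M4) ✓  (S3,M7) ✓  (S4,M1) ✓  (S4,M2) ✓  (S4,M3) ✓  (S4,M5) ✓  (S5,M3) ✓  (S5,M6) ✓  (S6,M1) ✓  (S6,M3) ✓  (S6,M6) ✓  (S6,M7) ✓
Every restrictor pair satisfies the scope.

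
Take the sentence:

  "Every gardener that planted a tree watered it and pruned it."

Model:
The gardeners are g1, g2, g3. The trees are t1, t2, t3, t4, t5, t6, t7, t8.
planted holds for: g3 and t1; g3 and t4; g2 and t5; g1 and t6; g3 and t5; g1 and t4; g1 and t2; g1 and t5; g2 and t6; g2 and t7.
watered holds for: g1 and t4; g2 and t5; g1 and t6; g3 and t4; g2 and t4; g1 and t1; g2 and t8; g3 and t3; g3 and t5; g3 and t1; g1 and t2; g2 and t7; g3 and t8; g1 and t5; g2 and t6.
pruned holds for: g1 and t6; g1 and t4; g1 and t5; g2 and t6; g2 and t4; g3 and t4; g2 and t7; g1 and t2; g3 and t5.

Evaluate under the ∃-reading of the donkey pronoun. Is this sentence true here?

True

"it" takes "a tree" as antecedent — a donkey pronoun bound across the clause boundary.
Weak reading: every gardener g with some planted-tree has at least one planted-tree t such that watered(g,t) ∧ pruned(g,t).
Per gardener: g1:✓  g2:✓  g3:✓
Every gardener in the restrictor has a witness.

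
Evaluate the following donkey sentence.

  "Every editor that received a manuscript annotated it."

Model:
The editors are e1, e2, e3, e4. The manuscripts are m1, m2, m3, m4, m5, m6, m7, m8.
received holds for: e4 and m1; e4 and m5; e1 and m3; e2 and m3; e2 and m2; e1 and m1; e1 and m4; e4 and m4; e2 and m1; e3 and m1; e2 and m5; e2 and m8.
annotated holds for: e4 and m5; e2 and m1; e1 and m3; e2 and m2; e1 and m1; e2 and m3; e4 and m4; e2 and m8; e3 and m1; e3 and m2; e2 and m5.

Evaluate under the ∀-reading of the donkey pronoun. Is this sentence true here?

"it" takes "a manuscript" as antecedent — a donkey pronoun bound across the clause boundary.
Strong reading: for every (e,m) with received(e,m), annotated(e,m).
Restrictor pairs: (e1,m1) ✓  (e1,m3) ✓  (e1,m4) ✗  (e2,m1) ✓  (e2,m2) ✓  (e2,m3) ✓  (e2,m5) ✓  (e2,m8) ✓  (e3,m1) ✓  (e4,m1) ✗  (e4,m4) ✓  (e4,m5) ✓
Counterexample: (e1,m4) is in received but fails the scope.

False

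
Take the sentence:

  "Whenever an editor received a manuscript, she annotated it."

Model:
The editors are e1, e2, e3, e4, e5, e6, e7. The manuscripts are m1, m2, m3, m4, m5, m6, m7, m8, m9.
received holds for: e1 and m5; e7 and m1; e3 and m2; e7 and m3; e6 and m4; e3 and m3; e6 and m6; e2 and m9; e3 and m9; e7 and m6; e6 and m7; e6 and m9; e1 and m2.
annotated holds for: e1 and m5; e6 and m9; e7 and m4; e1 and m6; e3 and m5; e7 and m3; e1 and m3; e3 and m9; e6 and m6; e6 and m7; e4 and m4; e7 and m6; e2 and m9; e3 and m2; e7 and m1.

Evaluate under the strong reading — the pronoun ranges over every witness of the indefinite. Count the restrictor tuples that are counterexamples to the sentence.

3

"it" takes "a manuscript" as antecedent — a donkey pronoun bound across the clause boundary.
Strong reading: for every (e,m) with received(e,m), annotated(e,m).
Restrictor pairs: (e1,m2) ✗  (e1,m5) ✓  (e2,m9) ✓  (e3,m2) ✓  (e3,m3) ✗  (e3,m9) ✓  (e6,m4) ✗  (e6,m6) ✓  (e6,m7) ✓  (e6,m9) ✓  (e7,m1) ✓  (e7,m3) ✓  (e7,m6) ✓
Counterexamples (restrictor pairs failing the scope): 3.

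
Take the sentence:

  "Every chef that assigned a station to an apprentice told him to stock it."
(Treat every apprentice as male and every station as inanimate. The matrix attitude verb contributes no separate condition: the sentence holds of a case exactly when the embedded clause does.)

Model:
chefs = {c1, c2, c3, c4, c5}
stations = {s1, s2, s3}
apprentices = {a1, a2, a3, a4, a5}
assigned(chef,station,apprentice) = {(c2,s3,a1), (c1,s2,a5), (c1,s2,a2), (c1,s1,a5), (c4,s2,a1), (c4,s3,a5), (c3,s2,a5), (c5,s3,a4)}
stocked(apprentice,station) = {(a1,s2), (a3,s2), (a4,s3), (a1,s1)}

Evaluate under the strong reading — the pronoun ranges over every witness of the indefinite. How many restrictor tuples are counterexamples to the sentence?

"him" takes "an apprentice" as antecedent and "it" takes "a station"; both are donkey pronouns co-varying with the restrictor.
Strong reading: for every (c,s,a) with assigned(c,s,a), stocked(a,s).
Restrictor triples: (c1,s1,a5)→stocked(a5,s1) ✗  (c1,s2,a2)→stocked(a2,s2) ✗  (c1,s2,a5)→stocked(a5,s2) ✗  (c2,s3,a1)→stocked(a1,s3) ✗  (c3,s2,a5)→stocked(a5,s2) ✗  (c4,s2,a1)→stocked(a1,s2) ✓  (c4,s3,a5)→stocked(a5,s3) ✗  (c5,s3,a4)→stocked(a4,s3) ✓
Counterexamples (restrictor triples failing the scope): 6.

6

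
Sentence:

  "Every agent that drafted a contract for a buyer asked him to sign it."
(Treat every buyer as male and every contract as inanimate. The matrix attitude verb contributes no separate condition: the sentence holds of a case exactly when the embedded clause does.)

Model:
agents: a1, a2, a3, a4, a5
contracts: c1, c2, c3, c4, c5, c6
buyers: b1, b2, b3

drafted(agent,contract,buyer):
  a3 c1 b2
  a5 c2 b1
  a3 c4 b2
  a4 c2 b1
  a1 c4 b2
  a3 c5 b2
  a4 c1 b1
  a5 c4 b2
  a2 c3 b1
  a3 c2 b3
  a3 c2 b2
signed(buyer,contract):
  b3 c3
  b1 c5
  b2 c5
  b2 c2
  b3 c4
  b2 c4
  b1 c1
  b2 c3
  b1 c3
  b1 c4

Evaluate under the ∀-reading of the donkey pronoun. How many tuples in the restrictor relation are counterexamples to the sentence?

4

"him" takes "a buyer" as antecedent and "it" takes "a contract"; both are donkey pronouns co-varying with the restrictor.
Strong reading: for every (a,c,b) with drafted(a,c,b), signed(b,c).
Restrictor triples: (a1,c4,b2)→signed(b2,c4) ✓  (a2,c3,b1)→signed(b1,c3) ✓  (a3,c1,b2)→signed(b2,c1) ✗  (a3,c2,b2)→signed(b2,c2) ✓  (a3,c2,b3)→signed(b3,c2) ✗  (a3,c4,b2)→signed(b2,c4) ✓  (a3,c5,b2)→signed(b2,c5) ✓  (a4,c1,b1)→signed(b1,c1) ✓  (a4,c2,b1)→signed(b1,c2) ✗  (a5,c2,b1)→signed(b1,c2) ✗  (a5,c4,b2)→signed(b2,c4) ✓
Counterexamples (restrictor triples failing the scope): 4.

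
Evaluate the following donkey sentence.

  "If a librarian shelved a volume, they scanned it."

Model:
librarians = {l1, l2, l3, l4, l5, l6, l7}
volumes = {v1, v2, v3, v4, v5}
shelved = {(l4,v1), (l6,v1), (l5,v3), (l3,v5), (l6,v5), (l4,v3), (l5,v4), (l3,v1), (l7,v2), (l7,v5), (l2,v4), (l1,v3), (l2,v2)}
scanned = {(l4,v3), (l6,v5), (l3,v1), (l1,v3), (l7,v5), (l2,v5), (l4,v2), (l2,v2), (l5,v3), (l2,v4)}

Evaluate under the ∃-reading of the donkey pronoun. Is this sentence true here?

True

"it" takes "a volume" as antecedent — a donkey pronoun bound across the clause boundary.
Weak reading: every librarian l with some shelved-volume has at least one shelved-volume v such that scanned(l,v).
Per librarian: l1:✓  l2:✓  l3:✓  l4:✓  l5:✓  l6:✓  l7:✓
Every librarian in the restrictor has a witness.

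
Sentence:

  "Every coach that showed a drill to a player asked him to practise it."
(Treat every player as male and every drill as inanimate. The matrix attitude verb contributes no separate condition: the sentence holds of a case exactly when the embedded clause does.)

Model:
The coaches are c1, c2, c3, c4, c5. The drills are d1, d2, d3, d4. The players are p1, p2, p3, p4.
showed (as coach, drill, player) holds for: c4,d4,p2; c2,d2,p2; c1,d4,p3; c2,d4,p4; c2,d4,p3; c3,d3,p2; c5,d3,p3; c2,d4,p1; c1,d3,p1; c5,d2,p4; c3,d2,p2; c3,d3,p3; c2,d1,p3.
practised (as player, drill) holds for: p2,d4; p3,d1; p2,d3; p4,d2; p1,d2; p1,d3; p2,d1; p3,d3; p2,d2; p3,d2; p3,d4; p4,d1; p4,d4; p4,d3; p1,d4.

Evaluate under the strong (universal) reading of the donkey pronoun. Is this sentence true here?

True

"him" takes "a player" as antecedent and "it" takes "a drill"; both are donkey pronouns co-varying with the restrictor.
Strong reading: for every (c,d,p) with showed(c,d,p), practised(p,d).
Restrictor triples: (c1,d3,p1)→practised(p1,d3) ✓  (c1,d4,p3)→practised(p3,d4) ✓  (c2,d1,p3)→practised(p3,d1) ✓  (c2,d2,p2)→practised(p2,d2) ✓  (c2,d4,p1)→practised(p1,d4) ✓  (c2,d4,p3)→practised(p3,d4) ✓  (c2,d4,p4)→practised(p4,d4) ✓  (c3,d2,p2)→practised(p2,d2) ✓  (c3,d3,p2)→practised(p2,d3) ✓  (c3,d3,p3)→practised(p3,d3) ✓  (c4,d4,p2)→practised(p2,d4) ✓  (c5,d2,p4)→practised(p4,d2) ✓  (c5,d3,p3)→practised(p3,d3) ✓
Every restrictor triple satisfies the scope.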